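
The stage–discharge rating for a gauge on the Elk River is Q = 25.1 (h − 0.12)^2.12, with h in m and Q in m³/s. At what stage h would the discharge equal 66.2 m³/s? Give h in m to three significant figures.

1.70 m

h − h₀ = (Q/C)^(1/b) = (66.2/25.1)^(1/2.12) = 1.580 m
h = 0.12 + 1.580 = 1.700 m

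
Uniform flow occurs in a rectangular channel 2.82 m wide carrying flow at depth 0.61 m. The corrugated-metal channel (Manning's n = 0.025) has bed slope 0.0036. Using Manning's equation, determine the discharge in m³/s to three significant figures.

2.34 m³/s

A = b·y = 2.82 × 0.61 = 1.720 m²
P = b + 2y = 2.82 + 2×0.61 = 4.040 m
R = A/P = 1.720/4.040 = 0.4258 m
Q = (1/n)·A·R^(2/3)·S^(1/2) = (1/0.025) × 1.720 × 0.4258^(2/3) × 0.0036^(1/2) = 2.337 m³/s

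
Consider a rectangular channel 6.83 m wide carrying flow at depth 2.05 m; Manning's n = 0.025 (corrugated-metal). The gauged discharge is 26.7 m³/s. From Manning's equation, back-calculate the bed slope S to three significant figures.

A = b·y = 6.83 × 2.05 = 14.00 m²
P = b + 2y = 6.83 + 2×2.05 = 10.93 m
R = A/P = 14.00/10.93 = 1.281 m
S = (Q·n / (1·A·R^(2/3)))² = (26.7×0.025 / (1×14.00×1.180))² = 0.001634

0.00163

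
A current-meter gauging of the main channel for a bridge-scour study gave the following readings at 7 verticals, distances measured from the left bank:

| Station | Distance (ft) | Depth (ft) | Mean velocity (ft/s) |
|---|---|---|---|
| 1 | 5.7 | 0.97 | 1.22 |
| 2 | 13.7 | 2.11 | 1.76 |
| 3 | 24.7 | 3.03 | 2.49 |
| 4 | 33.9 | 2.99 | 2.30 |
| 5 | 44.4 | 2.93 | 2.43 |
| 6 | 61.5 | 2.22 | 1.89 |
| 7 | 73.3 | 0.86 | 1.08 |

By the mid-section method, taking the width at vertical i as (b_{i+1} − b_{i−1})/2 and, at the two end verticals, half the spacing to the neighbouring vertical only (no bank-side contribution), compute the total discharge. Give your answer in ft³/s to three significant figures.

w_1 = (13.7 − 5.7)/2 = 4 ft; q_1 = 1.22 × 0.97 × 4 = 4.734 ft³/s
w_2 = (24.7 − 5.7)/2 = 9.5 ft; q_2 = 1.76 × 2.11 × 9.5 = 35.28 ft³/s
w_3 = (33.9 − 13.7)/2 = 10.1 ft; q_3 = 2.49 × 3.03 × 10.1 = 76.20 ft³/s
w_4 = (44.4 − 24.7)/2 = 9.85 ft; q_4 = 2.30 × 2.99 × 9.85 = 67.74 ft³/s
w_5 = (61.5 − 33.9)/2 = 13.8 ft; q_5 = 2.43 × 2.93 × 13.8 = 98.25 ft³/s
w_6 = (73.3 − 44.4)/2 = 14.45 ft; q_6 = 1.89 × 2.22 × 14.45 = 60.63 ft³/s
w_7 = (73.3 − 61.5)/2 = 5.9 ft; q_7 = 1.08 × 0.86 × 5.9 = 5.480 ft³/s
Q = Σ qᵢ = 348.3 ft³/s

348 ft³/s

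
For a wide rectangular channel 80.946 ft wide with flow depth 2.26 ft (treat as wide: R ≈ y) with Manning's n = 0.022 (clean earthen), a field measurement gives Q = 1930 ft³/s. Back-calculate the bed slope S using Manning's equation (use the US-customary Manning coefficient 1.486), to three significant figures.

0.00823

A = b·y = 80.946 × 2.26 = 182.9 ft²
Wide channel: R ≈ y = 2.26 ft
S = (Q·n / (1.486·A·R^(2/3)))² = (1930×0.022 / (1.486×182.9×1.722))² = 0.008226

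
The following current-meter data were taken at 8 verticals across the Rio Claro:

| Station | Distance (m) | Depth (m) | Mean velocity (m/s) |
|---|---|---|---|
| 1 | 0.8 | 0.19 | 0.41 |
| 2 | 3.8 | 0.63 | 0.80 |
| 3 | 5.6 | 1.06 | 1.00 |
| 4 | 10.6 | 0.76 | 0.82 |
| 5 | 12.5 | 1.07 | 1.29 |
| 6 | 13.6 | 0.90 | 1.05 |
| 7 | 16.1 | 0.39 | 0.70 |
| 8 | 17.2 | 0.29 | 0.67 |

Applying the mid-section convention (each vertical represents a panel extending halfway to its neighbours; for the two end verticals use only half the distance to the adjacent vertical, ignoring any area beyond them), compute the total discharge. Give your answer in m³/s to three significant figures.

11.5 m³/s

w_1 = (3.8 − 0.8)/2 = 1.5 m; q_1 = 0.41 × 0.19 × 1.5 = 0.1169 m³/s
w_2 = (5.6 − 0.8)/2 = 2.4 m; q_2 = 0.80 × 0.63 × 2.4 = 1.210 m³/s
w_3 = (10.6 − 3.8)/2 = 3.4 m; q_3 = 1.00 × 1.06 × 3.4 = 3.604 m³/s
w_4 = (12.5 − 5.6)/2 = 3.45 m; q_4 = 0.82 × 0.76 × 3.45 = 2.150 m³/s
w_5 = (13.6 − 10.6)/2 = 1.5 m; q_5 = 1.29 × 1.07 × 1.5 = 2.070 m³/s
w_6 = (16.1 − 12.5)/2 = 1.8 m; q_6 = 1.05 × 0.90 × 1.8 = 1.701 m³/s
w_7 = (17.2 − 13.6)/2 = 1.8 m; q_7 = 0.70 × 0.39 × 1.8 = 0.4914 m³/s
w_8 = (17.2 − 16.1)/2 = 0.55 m; q_8 = 0.67 × 0.29 × 0.55 = 0.1069 m³/s
Q = Σ qᵢ = 11.45 m³/s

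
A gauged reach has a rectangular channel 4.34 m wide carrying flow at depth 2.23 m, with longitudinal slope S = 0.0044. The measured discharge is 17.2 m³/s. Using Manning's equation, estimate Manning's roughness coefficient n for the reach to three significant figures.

0.0398

A = b·y = 4.34 × 2.23 = 9.678 m²
P = b + 2y = 4.34 + 2×2.23 = 8.800 m
R = A/P = 9.678/8.800 = 1.100 m
n = (1/Q)·A·R^(2/3)·S^(1/2) = (1/17.2) × 9.678 × 1.065 × 0.06633 = 0.03977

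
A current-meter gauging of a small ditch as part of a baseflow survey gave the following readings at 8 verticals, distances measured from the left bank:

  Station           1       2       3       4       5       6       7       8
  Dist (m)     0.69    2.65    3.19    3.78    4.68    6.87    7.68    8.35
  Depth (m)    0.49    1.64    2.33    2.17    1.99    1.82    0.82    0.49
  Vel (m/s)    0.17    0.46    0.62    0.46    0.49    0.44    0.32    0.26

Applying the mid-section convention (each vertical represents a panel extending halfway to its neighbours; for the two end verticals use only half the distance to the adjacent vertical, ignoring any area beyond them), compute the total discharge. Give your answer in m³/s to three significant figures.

5.53 m³/s

w_1 = (2.65 − 0.69)/2 = 0.98 m; q_1 = 0.17 × 0.49 × 0.98 = 0.08163 m³/s
w_2 = (3.19 − 0.69)/2 = 1.25 m; q_2 = 0.46 × 1.64 × 1.25 = 0.9430 m³/s
w_3 = (3.78 − 2.65)/2 = 0.565 m; q_3 = 0.62 × 2.33 × 0.565 = 0.8162 m³/s
w_4 = (4.68 − 3.19)/2 = 0.745 m; q_4 = 0.46 × 2.17 × 0.745 = 0.7437 m³/s
w_5 = (6.87 − 3.78)/2 = 1.545 m; q_5 = 0.49 × 1.99 × 1.545 = 1.507 m³/s
w_6 = (7.68 − 4.68)/2 = 1.5 m; q_6 = 0.44 × 1.82 × 1.5 = 1.201 m³/s
w_7 = (8.35 − 6.87)/2 = 0.74 m; q_7 = 0.32 × 0.82 × 0.74 = 0.1942 m³/s
w_8 = (8.35 − 7.68)/2 = 0.335 m; q_8 = 0.26 × 0.49 × 0.335 = 0.04268 m³/s
Q = Σ qᵢ = 5.529 m³/s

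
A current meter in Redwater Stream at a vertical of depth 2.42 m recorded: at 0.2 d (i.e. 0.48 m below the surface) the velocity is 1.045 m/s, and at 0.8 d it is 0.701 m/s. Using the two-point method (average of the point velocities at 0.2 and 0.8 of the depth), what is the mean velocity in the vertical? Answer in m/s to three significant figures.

0.873 m/s

v̄ = (1.045 + 0.701) / 2 = 0.8730 m/s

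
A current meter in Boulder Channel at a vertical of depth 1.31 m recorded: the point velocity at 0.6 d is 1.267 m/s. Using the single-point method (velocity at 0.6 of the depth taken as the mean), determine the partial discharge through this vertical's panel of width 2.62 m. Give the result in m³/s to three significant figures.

v̄ = v₀.₆ = 1.267 m/s
q = v̄ × d × w = 1.267 × 1.31 × 2.62 = 4.349 m³/s

4.35 m³/s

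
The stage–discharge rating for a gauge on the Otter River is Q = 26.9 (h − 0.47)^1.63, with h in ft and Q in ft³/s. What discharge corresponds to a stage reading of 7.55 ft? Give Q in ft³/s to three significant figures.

654 ft³/s

Q = 26.9 × (7.55 − 0.47)^1.63 = 26.9 × 7.08^1.63 = 653.6 ft³/s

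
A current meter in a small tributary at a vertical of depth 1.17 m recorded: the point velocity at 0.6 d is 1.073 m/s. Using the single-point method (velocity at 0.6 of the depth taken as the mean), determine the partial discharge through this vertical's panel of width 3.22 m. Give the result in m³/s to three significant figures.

v̄ = v₀.₆ = 1.073 m/s
q = v̄ × d × w = 1.073 × 1.17 × 3.22 = 4.042 m³/s

4.04 m³/s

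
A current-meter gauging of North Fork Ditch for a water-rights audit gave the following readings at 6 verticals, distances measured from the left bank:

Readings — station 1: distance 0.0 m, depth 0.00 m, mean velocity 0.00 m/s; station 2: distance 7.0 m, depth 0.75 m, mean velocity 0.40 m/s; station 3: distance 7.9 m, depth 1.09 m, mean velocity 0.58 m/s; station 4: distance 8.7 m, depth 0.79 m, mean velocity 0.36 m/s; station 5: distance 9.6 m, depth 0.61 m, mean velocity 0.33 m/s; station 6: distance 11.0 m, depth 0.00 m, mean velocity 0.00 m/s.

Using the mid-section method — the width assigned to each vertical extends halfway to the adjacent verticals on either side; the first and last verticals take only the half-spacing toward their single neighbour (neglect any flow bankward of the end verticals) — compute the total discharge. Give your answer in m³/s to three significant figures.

2.20 m³/s

w_2 = (7.9 − 0.0)/2 = 3.95 m; q_2 = 0.40 × 0.75 × 3.95 = 1.185 m³/s
w_3 = (8.7 − 7.0)/2 = 0.85 m; q_3 = 0.58 × 1.09 × 0.85 = 0.5374 m³/s
w_4 = (9.6 − 7.9)/2 = 0.85 m; q_4 = 0.36 × 0.79 × 0.85 = 0.2417 m³/s
w_5 = (11.0 − 8.7)/2 = 1.15 m; q_5 = 0.33 × 0.61 × 1.15 = 0.2315 m³/s
Stations 1, 6 contribute zero (depth or velocity is 0).
Q = Σ qᵢ = 2.196 m³/s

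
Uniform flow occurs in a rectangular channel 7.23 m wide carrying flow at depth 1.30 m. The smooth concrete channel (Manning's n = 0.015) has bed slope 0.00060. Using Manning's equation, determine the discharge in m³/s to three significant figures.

A = b·y = 7.23 × 1.30 = 9.399 m²
P = b + 2y = 7.23 + 2×1.30 = 9.830 m
R = A/P = 9.399/9.830 = 0.9562 m
Q = (1/n)·A·R^(2/3)·S^(1/2) = (1/0.015) × 9.399 × 0.9562^(2/3) × 0.00060^(1/2) = 14.90 m³/s

14.9 m³/s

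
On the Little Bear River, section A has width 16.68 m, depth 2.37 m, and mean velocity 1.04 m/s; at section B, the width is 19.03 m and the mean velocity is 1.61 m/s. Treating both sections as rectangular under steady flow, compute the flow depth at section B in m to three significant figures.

Q = A₁V₁ = (16.68×2.37) × 1.04 = 41.11 m³/s
d₂ = Q/(b₂ V₂) = 41.11/(19.03×1.61) = 1.342 m

1.34 m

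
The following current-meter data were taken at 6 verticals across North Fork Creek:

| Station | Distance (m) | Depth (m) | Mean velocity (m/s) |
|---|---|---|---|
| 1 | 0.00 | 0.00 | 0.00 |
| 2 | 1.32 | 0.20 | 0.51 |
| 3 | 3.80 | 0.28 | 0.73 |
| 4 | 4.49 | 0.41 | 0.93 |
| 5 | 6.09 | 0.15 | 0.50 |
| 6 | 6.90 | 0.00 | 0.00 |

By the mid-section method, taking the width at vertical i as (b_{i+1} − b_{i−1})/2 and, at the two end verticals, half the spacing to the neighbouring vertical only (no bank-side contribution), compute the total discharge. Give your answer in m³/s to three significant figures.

1.04 m³/s

w_2 = (3.80 − 0.00)/2 = 1.9 m; q_2 = 0.51 × 0.20 × 1.9 = 0.1938 m³/s
w_3 = (4.49 − 1.32)/2 = 1.585 m; q_3 = 0.73 × 0.28 × 1.585 = 0.3240 m³/s
w_4 = (6.09 − 3.80)/2 = 1.145 m; q_4 = 0.93 × 0.41 × 1.145 = 0.4366 m³/s
w_5 = (6.90 − 4.49)/2 = 1.205 m; q_5 = 0.50 × 0.15 × 1.205 = 0.09038 m³/s
Stations 1, 6 contribute zero (depth or velocity is 0).
Q = Σ qᵢ = 1.045 m³/s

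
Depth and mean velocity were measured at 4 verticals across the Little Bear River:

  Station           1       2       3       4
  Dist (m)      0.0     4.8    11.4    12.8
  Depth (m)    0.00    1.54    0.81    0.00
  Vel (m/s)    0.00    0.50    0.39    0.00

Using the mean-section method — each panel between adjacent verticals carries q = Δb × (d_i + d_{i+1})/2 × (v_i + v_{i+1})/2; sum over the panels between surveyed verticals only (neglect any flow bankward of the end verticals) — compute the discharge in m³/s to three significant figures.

Panel 1-2: Δb = 4.8 m, d̄ = (0.00+1.54)/2 = 0.77, v̄ = (0.00+0.50)/2 = 0.25 → q = 4.8×0.77×0.25 = 0.9240 m³/s
Panel 2-3: Δb = 6.6 m, d̄ = (1.54+0.81)/2 = 1.175, v̄ = (0.50+0.39)/2 = 0.445 → q = 6.6×1.175×0.445 = 3.451 m³/s
Panel 3-4: Δb = 1.4 m, d̄ = (0.81+0.00)/2 = 0.405, v̄ = (0.39+0.00)/2 = 0.195 → q = 1.4×0.405×0.195 = 0.1106 m³/s
Q = Σ q = 4.486 m³/s

4.49 m³/s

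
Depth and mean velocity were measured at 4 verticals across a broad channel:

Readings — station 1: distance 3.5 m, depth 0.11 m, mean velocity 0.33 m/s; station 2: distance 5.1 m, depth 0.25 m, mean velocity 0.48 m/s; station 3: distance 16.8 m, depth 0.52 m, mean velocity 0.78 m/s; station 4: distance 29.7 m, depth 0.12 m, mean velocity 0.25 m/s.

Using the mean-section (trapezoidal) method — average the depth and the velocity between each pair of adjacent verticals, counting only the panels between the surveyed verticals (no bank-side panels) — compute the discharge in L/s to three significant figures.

Panel 1-2: Δb = 1.6 m, d̄ = (0.11+0.25)/2 = 0.18, v̄ = (0.33+0.48)/2 = 0.405 → q = 1.6×0.18×0.405 = 0.1166 m³/s
Panel 2-3: Δb = 11.7 m, d̄ = (0.25+0.52)/2 = 0.385, v̄ = (0.48+0.78)/2 = 0.63 → q = 11.7×0.385×0.63 = 2.838 m³/s
Panel 3-4: Δb = 12.9 m, d̄ = (0.52+0.12)/2 = 0.32, v̄ = (0.78+0.25)/2 = 0.515 → q = 12.9×0.32×0.515 = 2.126 m³/s
Q = Σ q = 5.080 m³/s
= 5.080 × 1000 = 5080 L/s

5080 L/s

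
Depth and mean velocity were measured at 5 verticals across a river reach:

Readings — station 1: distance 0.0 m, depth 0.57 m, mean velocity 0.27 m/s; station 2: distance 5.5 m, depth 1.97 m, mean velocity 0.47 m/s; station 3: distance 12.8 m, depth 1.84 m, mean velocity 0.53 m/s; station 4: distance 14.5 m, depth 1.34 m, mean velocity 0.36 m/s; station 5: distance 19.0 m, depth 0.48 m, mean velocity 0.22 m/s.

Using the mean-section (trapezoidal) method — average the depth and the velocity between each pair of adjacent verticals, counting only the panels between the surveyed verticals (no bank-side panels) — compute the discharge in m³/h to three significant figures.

42900 m³/h

Panel 1-2: Δb = 5.5 m, d̄ = (0.57+1.97)/2 = 1.27, v̄ = (0.27+0.47)/2 = 0.37 → q = 5.5×1.27×0.37 = 2.584 m³/s
Panel 2-3: Δb = 7.3 m, d̄ = (1.97+1.84)/2 = 1.905, v̄ = (0.47+0.53)/2 = 0.5 → q = 7.3×1.905×0.5 = 6.953 m³/s
Panel 3-4: Δb = 1.7 m, d̄ = (1.84+1.34)/2 = 1.59, v̄ = (0.53+0.36)/2 = 0.445 → q = 1.7×1.59×0.445 = 1.203 m³/s
Panel 4-5: Δb = 4.5 m, d̄ = (1.34+0.48)/2 = 0.91, v̄ = (0.36+0.22)/2 = 0.29 → q = 4.5×0.91×0.29 = 1.188 m³/s
Q = Σ q = 11.93 m³/s
= 11.93 × 3600 = 42940 m³/h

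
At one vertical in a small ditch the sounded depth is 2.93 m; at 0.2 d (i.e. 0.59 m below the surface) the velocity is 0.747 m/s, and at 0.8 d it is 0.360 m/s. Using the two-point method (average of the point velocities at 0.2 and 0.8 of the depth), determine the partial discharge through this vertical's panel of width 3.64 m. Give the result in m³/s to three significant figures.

5.90 m³/s

v̄ = (0.747 + 0.360) / 2 = 0.5535 m/s
q = v̄ × d × w = 0.5535 × 2.93 × 3.64 = 5.903 m³/s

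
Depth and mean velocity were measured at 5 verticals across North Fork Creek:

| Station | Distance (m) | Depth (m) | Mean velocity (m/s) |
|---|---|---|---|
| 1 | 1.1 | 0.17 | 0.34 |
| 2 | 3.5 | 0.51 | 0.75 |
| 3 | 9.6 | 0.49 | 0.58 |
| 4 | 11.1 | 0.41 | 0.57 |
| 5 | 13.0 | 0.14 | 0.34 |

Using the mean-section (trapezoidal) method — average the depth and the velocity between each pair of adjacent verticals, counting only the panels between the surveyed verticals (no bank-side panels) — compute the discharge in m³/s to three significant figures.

Panel 1-2: Δb = 2.4 m, d̄ = (0.17+0.51)/2 = 0.34, v̄ = (0.34+0.75)/2 = 0.545 → q = 2.4×0.34×0.545 = 0.4447 m³/s
Panel 2-3: Δb = 6.1 m, d̄ = (0.51+0.49)/2 = 0.5, v̄ = (0.75+0.58)/2 = 0.665 → q = 6.1×0.5×0.665 = 2.028 m³/s
Panel 3-4: Δb = 1.5 m, d̄ = (0.49+0.41)/2 = 0.45, v̄ = (0.58+0.57)/2 = 0.575 → q = 1.5×0.45×0.575 = 0.3881 m³/s
Panel 4-5: Δb = 1.9 m, d̄ = (0.41+0.14)/2 = 0.275, v̄ = (0.57+0.34)/2 = 0.455 → q = 1.9×0.275×0.455 = 0.2377 m³/s
Q = Σ q = 3.099 m³/s

3.10 m³/s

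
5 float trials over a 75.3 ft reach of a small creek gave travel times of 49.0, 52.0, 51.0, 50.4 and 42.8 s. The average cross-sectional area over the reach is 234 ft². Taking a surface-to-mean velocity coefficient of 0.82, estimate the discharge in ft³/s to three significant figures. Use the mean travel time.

t̄ = (49.0 + 52.0 + 51.0 + 50.4 + 42.8) / 5 = 49.04 s
v_surface = L / t̄ = 75.3 / 49.04 = 1.535 ft/s
v_mean = 0.82 × 1.535 = 1.259 ft/s
Q = A × v_mean = 234 × 1.259 = 294.6 ft³/s

295 ft³/s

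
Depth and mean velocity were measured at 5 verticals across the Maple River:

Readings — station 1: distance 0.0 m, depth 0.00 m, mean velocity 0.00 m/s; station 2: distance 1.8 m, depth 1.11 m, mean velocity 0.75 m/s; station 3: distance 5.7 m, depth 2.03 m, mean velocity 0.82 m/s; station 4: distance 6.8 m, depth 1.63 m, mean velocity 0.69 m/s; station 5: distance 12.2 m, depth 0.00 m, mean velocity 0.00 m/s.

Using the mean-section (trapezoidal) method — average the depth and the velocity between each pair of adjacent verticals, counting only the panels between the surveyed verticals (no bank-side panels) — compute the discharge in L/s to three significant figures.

Panel 1-2: Δb = 1.8 m, d̄ = (0.00+1.11)/2 = 0.555, v̄ = (0.00+0.75)/2 = 0.375 → q = 1.8×0.555×0.375 = 0.3746 m³/s
Panel 2-3: Δb = 3.9 m, d̄ = (1.11+2.03)/2 = 1.57, v̄ = (0.75+0.82)/2 = 0.785 → q = 3.9×1.57×0.785 = 4.807 m³/s
Panel 3-4: Δb = 1.1 m, d̄ = (2.03+1.63)/2 = 1.83, v̄ = (0.82+0.69)/2 = 0.755 → q = 1.1×1.83×0.755 = 1.520 m³/s
Panel 4-5: Δb = 5.4 m, d̄ = (1.63+0.00)/2 = 0.815, v̄ = (0.69+0.00)/2 = 0.345 → q = 5.4×0.815×0.345 = 1.518 m³/s
Q = Σ q = 8.219 m³/s
= 8.219 × 1000 = 8219 L/s

8220 L/s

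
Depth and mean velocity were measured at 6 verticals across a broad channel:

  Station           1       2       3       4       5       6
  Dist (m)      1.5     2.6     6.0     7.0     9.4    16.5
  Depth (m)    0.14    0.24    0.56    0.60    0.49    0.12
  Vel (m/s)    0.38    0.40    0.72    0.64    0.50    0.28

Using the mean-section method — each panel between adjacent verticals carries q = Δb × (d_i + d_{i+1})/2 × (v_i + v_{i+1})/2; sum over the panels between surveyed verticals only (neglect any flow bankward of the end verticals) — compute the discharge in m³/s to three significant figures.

Panel 1-2: Δb = 1.1 m, d̄ = (0.14+0.24)/2 = 0.19, v̄ = (0.38+0.40)/2 = 0.39 → q = 1.1×0.19×0.39 = 0.08151 m³/s
Panel 2-3: Δb = 3.4 m, d̄ = (0.24+0.56)/2 = 0.4, v̄ = (0.40+0.72)/2 = 0.56 → q = 3.4×0.4×0.56 = 0.7616 m³/s
Panel 3-4: Δb = 1 m, d̄ = (0.56+0.60)/2 = 0.58, v̄ = (0.72+0.64)/2 = 0.68 → q = 1×0.58×0.68 = 0.3944 m³/s
Panel 4-5: Δb = 2.4 m, d̄ = (0.60+0.49)/2 = 0.545, v̄ = (0.64+0.50)/2 = 0.57 → q = 2.4×0.545×0.57 = 0.7456 m³/s
Panel 5-6: Δb = 7.1 m, d̄ = (0.49+0.12)/2 = 0.305, v̄ = (0.50+0.28)/2 = 0.39 → q = 7.1×0.305×0.39 = 0.8445 m³/s
Q = Σ q = 2.828 m³/s

2.83 m³/s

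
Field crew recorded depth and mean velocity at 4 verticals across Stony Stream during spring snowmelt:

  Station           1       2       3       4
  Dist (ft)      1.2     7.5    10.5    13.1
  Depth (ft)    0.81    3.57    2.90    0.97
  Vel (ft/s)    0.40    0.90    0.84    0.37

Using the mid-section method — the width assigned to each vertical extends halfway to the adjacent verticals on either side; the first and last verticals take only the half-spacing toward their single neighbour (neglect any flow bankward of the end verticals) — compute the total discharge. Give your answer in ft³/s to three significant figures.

23.2 ft³/s

w_1 = (7.5 − 1.2)/2 = 3.15 ft; q_1 = 0.40 × 0.81 × 3.15 = 1.021 ft³/s
w_2 = (10.5 − 1.2)/2 = 4.65 ft; q_2 = 0.90 × 3.57 × 4.65 = 14.94 ft³/s
w_3 = (13.1 − 7.5)/2 = 2.8 ft; q_3 = 0.84 × 2.90 × 2.8 = 6.821 ft³/s
w_4 = (13.1 − 10.5)/2 = 1.3 ft; q_4 = 0.37 × 0.97 × 1.3 = 0.4666 ft³/s
Q = Σ qᵢ = 23.25 ft³/s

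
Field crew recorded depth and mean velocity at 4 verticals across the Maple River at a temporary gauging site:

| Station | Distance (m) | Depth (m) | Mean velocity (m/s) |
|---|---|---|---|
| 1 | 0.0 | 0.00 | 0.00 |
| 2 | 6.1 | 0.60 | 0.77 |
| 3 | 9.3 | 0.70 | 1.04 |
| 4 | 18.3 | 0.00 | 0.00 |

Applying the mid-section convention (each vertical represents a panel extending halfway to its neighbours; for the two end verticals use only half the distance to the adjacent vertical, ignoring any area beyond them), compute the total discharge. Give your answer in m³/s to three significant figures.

6.59 m³/s

w_2 = (9.3 − 0.0)/2 = 4.65 m; q_2 = 0.77 × 0.60 × 4.65 = 2.148 m³/s
w_3 = (18.3 − 6.1)/2 = 6.1 m; q_3 = 1.04 × 0.70 × 6.1 = 4.441 m³/s
Stations 1, 4 contribute zero (depth or velocity is 0).
Q = Σ qᵢ = 6.589 m³/s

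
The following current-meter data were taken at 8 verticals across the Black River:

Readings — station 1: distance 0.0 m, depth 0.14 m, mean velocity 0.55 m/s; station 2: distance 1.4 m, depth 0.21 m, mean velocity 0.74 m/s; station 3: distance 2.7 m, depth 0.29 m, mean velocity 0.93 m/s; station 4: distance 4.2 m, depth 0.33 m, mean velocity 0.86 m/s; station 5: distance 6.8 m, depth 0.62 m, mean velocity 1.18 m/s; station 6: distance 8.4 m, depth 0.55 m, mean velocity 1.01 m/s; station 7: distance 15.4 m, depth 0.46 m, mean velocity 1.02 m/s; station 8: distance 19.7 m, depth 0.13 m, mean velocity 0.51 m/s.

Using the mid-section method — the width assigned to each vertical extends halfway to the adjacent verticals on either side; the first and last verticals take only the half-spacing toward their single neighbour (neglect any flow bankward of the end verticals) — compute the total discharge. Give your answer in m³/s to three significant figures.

w_1 = (1.4 − 0.0)/2 = 0.7 m; q_1 = 0.55 × 0.14 × 0.7 = 0.05390 m³/s
w_2 = (2.7 − 0.0)/2 = 1.35 m; q_2 = 0.74 × 0.21 × 1.35 = 0.2098 m³/s
w_3 = (4.2 − 1.4)/2 = 1.4 m; q_3 = 0.93 × 0.29 × 1.4 = 0.3776 m³/s
w_4 = (6.8 − 2.7)/2 = 2.05 m; q_4 = 0.86 × 0.33 × 2.05 = 0.5818 m³/s
w_5 = (8.4 − 4.2)/2 = 2.1 m; q_5 = 1.18 × 0.62 × 2.1 = 1.536 m³/s
w_6 = (15.4 − 6.8)/2 = 4.3 m; q_6 = 1.01 × 0.55 × 4.3 = 2.389 m³/s
w_7 = (19.7 − 8.4)/2 = 5.65 m; q_7 = 1.02 × 0.46 × 5.65 = 2.651 m³/s
w_8 = (19.7 − 15.4)/2 = 2.15 m; q_8 = 0.51 × 0.13 × 2.15 = 0.1425 m³/s
Q = Σ qᵢ = 7.942 m³/s

7.94 m³/s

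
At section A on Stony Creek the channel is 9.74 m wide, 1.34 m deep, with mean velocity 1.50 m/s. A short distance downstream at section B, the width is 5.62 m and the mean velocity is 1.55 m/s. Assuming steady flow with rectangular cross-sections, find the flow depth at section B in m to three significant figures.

2.25 m

Q = A₁V₁ = (9.74×1.34) × 1.50 = 19.58 m³/s
d₂ = Q/(b₂ V₂) = 19.58/(5.62×1.55) = 2.247 m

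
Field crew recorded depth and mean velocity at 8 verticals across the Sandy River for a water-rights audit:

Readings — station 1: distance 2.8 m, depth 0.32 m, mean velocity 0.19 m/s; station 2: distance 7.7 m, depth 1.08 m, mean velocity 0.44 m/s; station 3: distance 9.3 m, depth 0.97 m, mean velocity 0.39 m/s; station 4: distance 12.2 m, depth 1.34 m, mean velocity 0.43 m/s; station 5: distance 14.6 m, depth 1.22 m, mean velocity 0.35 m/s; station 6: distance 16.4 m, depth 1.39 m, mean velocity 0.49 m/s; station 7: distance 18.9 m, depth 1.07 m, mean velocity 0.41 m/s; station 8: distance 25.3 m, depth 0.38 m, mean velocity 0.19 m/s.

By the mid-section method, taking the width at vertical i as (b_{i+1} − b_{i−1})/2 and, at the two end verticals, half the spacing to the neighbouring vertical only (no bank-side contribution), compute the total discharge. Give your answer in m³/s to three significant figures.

w_1 = (7.7 − 2.8)/2 = 2.45 m; q_1 = 0.19 × 0.32 × 2.45 = 0.1490 m³/s
w_2 = (9.3 − 2.8)/2 = 3.25 m; q_2 = 0.44 × 1.08 × 3.25 = 1.544 m³/s
w_3 = (12.2 − 7.7)/2 = 2.25 m; q_3 = 0.39 × 0.97 × 2.25 = 0.8512 m³/s
w_4 = (14.6 − 9.3)/2 = 2.65 m; q_4 = 0.43 × 1.34 × 2.65 = 1.527 m³/s
w_5 = (16.4 − 12.2)/2 = 2.1 m; q_5 = 0.35 × 1.22 × 2.1 = 0.8967 m³/s
w_6 = (18.9 − 14.6)/2 = 2.15 m; q_6 = 0.49 × 1.39 × 2.15 = 1.464 m³/s
w_7 = (25.3 − 16.4)/2 = 4.45 m; q_7 = 0.41 × 1.07 × 4.45 = 1.952 m³/s
w_8 = (25.3 − 18.9)/2 = 3.2 m; q_8 = 0.19 × 0.38 × 3.2 = 0.2310 m³/s
Q = Σ qᵢ = 8.616 m³/s

8.62 m³/s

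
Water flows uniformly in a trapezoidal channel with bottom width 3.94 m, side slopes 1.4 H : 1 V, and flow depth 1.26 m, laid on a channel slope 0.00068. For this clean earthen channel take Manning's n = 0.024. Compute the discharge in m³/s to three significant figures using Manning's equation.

A = (b + z·y)·y = (3.94 + 1.4×1.26)×1.26 = 7.187 m²
P = b + 2y√(1+z²) = 3.94 + 2×1.26×√(1+1.4²) = 8.276 m
R = A/P = 7.187/8.276 = 0.8685 m
Q = (1/n)·A·R^(2/3)·S^(1/2) = (1/0.024) × 7.187 × 0.8685^(2/3) × 0.00068^(1/2) = 7.108 m³/s

7.11 m³/s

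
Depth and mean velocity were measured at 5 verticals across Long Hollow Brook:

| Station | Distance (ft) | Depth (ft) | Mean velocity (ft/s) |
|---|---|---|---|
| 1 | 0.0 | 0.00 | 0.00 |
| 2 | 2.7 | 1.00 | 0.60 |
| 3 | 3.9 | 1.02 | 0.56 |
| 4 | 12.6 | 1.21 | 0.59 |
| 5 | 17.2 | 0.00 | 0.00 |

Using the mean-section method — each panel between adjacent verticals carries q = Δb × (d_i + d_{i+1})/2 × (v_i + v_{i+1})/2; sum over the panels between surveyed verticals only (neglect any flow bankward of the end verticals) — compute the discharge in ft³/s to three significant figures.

Panel 1-2: Δb = 2.7 ft, d̄ = (0.00+1.00)/2 = 0.5, v̄ = (0.00+0.60)/2 = 0.3 → q = 2.7×0.5×0.3 = 0.4050 ft³/s
Panel 2-3: Δb = 1.2 ft, d̄ = (1.00+1.02)/2 = 1.01, v̄ = (0.60+0.56)/2 = 0.58 → q = 1.2×1.01×0.58 = 0.7030 ft³/s
Panel 3-4: Δb = 8.7 ft, d̄ = (1.02+1.21)/2 = 1.115, v̄ = (0.56+0.59)/2 = 0.575 → q = 8.7×1.115×0.575 = 5.578 ft³/s
Panel 4-5: Δb = 4.6 ft, d̄ = (1.21+0.00)/2 = 0.605, v̄ = (0.59+0.00)/2 = 0.295 → q = 4.6×0.605×0.295 = 0.8210 ft³/s
Q = Σ q = 7.507 ft³/s

7.51 ft³/s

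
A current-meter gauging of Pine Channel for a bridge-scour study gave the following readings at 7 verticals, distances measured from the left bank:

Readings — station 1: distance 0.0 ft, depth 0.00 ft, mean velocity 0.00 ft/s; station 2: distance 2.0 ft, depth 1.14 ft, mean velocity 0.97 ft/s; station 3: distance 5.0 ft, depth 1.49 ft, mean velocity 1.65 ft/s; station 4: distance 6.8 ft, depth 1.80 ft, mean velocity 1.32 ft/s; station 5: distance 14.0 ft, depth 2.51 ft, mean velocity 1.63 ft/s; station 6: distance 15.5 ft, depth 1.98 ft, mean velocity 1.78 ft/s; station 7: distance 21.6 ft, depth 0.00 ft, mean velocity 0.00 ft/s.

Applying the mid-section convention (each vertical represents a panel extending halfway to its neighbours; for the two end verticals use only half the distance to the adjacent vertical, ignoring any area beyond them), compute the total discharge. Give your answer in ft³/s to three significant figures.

50.5 ft³/s

w_2 = (5.0 − 0.0)/2 = 2.5 ft; q_2 = 0.97 × 1.14 × 2.5 = 2.765 ft³/s
w_3 = (6.8 − 2.0)/2 = 2.4 ft; q_3 = 1.65 × 1.49 × 2.4 = 5.900 ft³/s
w_4 = (14.0 − 5.0)/2 = 4.5 ft; q_4 = 1.32 × 1.80 × 4.5 = 10.69 ft³/s
w_5 = (15.5 − 6.8)/2 = 4.35 ft; q_5 = 1.63 × 2.51 × 4.35 = 17.80 ft³/s
w_6 = (21.6 − 14.0)/2 = 3.8 ft; q_6 = 1.78 × 1.98 × 3.8 = 13.39 ft³/s
Stations 1, 7 contribute zero (depth or velocity is 0).
Q = Σ qᵢ = 50.55 ft³/s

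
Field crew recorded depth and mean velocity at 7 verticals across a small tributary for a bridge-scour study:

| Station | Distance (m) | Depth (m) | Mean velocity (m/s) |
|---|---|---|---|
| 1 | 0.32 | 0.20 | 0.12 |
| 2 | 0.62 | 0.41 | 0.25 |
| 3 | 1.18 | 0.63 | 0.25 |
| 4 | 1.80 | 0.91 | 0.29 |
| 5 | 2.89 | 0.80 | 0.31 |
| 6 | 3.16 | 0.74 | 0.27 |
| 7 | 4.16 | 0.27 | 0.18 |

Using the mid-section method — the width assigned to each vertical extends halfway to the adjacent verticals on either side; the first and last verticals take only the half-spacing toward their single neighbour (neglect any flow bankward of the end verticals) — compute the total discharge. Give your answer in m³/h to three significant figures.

w_1 = (0.62 − 0.32)/2 = 0.15 m; q_1 = 0.12 × 0.20 × 0.15 = 0.003600 m³/s
w_2 = (1.18 − 0.32)/2 = 0.43 m; q_2 = 0.25 × 0.41 × 0.43 = 0.04408 m³/s
w_3 = (1.80 − 0.62)/2 = 0.59 m; q_3 = 0.25 × 0.63 × 0.59 = 0.09293 m³/s
w_4 = (2.89 − 1.18)/2 = 0.855 m; q_4 = 0.29 × 0.91 × 0.855 = 0.2256 m³/s
w_5 = (3.16 − 1.80)/2 = 0.68 m; q_5 = 0.31 × 0.80 × 0.68 = 0.1686 m³/s
w_6 = (4.16 − 2.89)/2 = 0.635 m; q_6 = 0.27 × 0.74 × 0.635 = 0.1269 m³/s
w_7 = (4.16 − 3.16)/2 = 0.5 m; q_7 = 0.18 × 0.27 × 0.5 = 0.02430 m³/s
Q = Σ qᵢ = 0.6860 m³/s
= 0.6860 × 3600 = 2470 m³/h

2470 m³/h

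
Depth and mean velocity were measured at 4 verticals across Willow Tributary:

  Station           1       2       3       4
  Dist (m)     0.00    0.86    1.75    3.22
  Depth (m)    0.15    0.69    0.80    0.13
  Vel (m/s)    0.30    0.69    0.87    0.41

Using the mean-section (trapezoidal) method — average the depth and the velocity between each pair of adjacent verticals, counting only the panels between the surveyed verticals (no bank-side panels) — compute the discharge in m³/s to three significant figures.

Panel 1-2: Δb = 0.86 m, d̄ = (0.15+0.69)/2 = 0.42, v̄ = (0.30+0.69)/2 = 0.495 → q = 0.86×0.42×0.495 = 0.1788 m³/s
Panel 2-3: Δb = 0.89 m, d̄ = (0.69+0.80)/2 = 0.745, v̄ = (0.69+0.87)/2 = 0.78 → q = 0.89×0.745×0.78 = 0.5172 m³/s
Panel 3-4: Δb = 1.47 m, d̄ = (0.80+0.13)/2 = 0.465, v̄ = (0.87+0.41)/2 = 0.64 → q = 1.47×0.465×0.64 = 0.4375 m³/s
Q = Σ q = 1.133 m³/s

1.13 m³/s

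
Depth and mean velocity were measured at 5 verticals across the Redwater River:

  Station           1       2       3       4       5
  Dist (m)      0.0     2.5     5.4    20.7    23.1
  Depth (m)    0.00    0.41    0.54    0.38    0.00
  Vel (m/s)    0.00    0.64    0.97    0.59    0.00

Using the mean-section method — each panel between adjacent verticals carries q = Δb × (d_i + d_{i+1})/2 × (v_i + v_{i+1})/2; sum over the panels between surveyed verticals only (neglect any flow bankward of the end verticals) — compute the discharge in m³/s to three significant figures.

Panel 1-2: Δb = 2.5 m, d̄ = (0.00+0.41)/2 = 0.205, v̄ = (0.00+0.64)/2 = 0.32 → q = 2.5×0.205×0.32 = 0.1640 m³/s
Panel 2-3: Δb = 2.9 m, d̄ = (0.41+0.54)/2 = 0.475, v̄ = (0.64+0.97)/2 = 0.805 → q = 2.9×0.475×0.805 = 1.109 m³/s
Panel 3-4: Δb = 15.3 m, d̄ = (0.54+0.38)/2 = 0.46, v̄ = (0.97+0.59)/2 = 0.78 → q = 15.3×0.46×0.78 = 5.490 m³/s
Panel 4-5: Δb = 2.4 m, d̄ = (0.38+0.00)/2 = 0.19, v̄ = (0.59+0.00)/2 = 0.295 → q = 2.4×0.19×0.295 = 0.1345 m³/s
Q = Σ q = 6.897 m³/s

6.90 m³/s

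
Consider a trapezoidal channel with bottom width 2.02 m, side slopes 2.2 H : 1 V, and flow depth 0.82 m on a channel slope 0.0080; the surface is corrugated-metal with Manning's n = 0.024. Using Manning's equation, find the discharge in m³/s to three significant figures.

7.60 m³/s

A = (b + z·y)·y = (2.02 + 2.2×0.82)×0.82 = 3.136 m²
P = b + 2y√(1+z²) = 2.02 + 2×0.82×√(1+2.2²) = 5.983 m
R = A/P = 3.136/5.983 = 0.5241 m
Q = (1/n)·A·R^(2/3)·S^(1/2) = (1/0.024) × 3.136 × 0.5241^(2/3) × 0.0080^(1/2) = 7.596 m³/s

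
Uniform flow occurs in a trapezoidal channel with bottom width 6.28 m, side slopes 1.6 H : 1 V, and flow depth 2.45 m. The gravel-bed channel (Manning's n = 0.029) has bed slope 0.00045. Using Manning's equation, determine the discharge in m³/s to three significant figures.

25.1 m³/s

A = (b + z·y)·y = (6.28 + 1.6×2.45)×2.45 = 24.99 m²
P = b + 2y√(1+z²) = 6.28 + 2×2.45×√(1+1.6²) = 15.53 m
R = A/P = 24.99/15.53 = 1.610 m
Q = (1/n)·A·R^(2/3)·S^(1/2) = (1/0.029) × 24.99 × 1.610^(2/3) × 0.00045^(1/2) = 25.11 m³/s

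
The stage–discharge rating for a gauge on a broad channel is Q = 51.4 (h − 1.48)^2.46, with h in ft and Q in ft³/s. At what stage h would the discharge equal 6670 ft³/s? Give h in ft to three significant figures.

h − h₀ = (Q/C)^(1/b) = (6670/51.4)^(1/2.46) = 7.228 ft
h = 1.48 + 7.228 = 8.708 ft

8.71 ft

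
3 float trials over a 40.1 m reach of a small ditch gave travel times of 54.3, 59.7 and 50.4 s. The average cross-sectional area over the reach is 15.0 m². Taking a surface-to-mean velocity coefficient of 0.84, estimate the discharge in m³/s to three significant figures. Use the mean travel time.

9.22 m³/s

t̄ = (54.3 + 59.7 + 50.4) / 3 = 54.8 s
v_surface = L / t̄ = 40.1 / 54.8 = 0.7318 m/s
v_mean = 0.84 × 0.7318 = 0.6147 m/s
Q = A × v_mean = 15.0 × 0.6147 = 9.220 m³/s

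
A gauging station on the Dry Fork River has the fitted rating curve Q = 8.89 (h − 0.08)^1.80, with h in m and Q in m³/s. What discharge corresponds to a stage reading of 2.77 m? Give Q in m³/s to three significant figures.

52.8 m³/s

Q = 8.89 × (2.77 − 0.08)^1.80 = 8.89 × 2.69^1.80 = 52.78 m³/s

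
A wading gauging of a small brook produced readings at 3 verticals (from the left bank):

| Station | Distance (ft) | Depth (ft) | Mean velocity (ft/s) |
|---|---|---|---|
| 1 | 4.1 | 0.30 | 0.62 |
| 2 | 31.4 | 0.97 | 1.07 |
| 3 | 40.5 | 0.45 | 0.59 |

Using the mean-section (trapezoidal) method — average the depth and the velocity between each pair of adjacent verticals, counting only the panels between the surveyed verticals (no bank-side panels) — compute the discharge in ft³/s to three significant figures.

Panel 1-2: Δb = 27.3 ft, d̄ = (0.30+0.97)/2 = 0.635, v̄ = (0.62+1.07)/2 = 0.845 → q = 27.3×0.635×0.845 = 14.65 ft³/s
Panel 2-3: Δb = 9.1 ft, d̄ = (0.97+0.45)/2 = 0.71, v̄ = (1.07+0.59)/2 = 0.83 → q = 9.1×0.71×0.83 = 5.363 ft³/s
Q = Σ q = 20.01 ft³/s

20.0 ft³/s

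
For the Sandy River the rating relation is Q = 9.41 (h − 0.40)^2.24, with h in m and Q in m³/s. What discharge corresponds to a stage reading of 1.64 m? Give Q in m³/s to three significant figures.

15.2 m³/s

Q = 9.41 × (1.64 − 0.40)^2.24 = 9.41 × 1.24^2.24 = 15.24 m³/s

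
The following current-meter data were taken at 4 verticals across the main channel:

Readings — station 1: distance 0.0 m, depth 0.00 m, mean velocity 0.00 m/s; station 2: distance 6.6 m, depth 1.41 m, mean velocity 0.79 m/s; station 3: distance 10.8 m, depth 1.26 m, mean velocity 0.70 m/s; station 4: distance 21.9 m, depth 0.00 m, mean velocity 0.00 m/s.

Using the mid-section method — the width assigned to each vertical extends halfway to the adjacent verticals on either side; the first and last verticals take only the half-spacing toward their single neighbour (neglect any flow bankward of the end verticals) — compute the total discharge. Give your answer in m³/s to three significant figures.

w_2 = (10.8 − 0.0)/2 = 5.4 m; q_2 = 0.79 × 1.41 × 5.4 = 6.015 m³/s
w_3 = (21.9 − 6.6)/2 = 7.65 m; q_3 = 0.70 × 1.26 × 7.65 = 6.747 m³/s
Stations 1, 4 contribute zero (depth or velocity is 0).
Q = Σ qᵢ = 12.76 m³/s

12.8 m³/s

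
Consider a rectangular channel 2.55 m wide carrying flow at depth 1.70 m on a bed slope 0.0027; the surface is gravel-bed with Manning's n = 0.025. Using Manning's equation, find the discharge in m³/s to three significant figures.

7.30 m³/s

A = b·y = 2.55 × 1.70 = 4.335 m²
P = b + 2y = 2.55 + 2×1.70 = 5.950 m
R = A/P = 4.335/5.950 = 0.7286 m
Q = (1/n)·A·R^(2/3)·S^(1/2) = (1/0.025) × 4.335 × 0.7286^(2/3) × 0.0027^(1/2) = 7.295 m³/s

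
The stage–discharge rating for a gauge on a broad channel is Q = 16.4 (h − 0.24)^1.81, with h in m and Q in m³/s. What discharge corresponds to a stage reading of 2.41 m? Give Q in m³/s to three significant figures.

66.7 m³/s

Q = 16.4 × (2.41 − 0.24)^1.81 = 16.4 × 2.17^1.81 = 66.66 m³/s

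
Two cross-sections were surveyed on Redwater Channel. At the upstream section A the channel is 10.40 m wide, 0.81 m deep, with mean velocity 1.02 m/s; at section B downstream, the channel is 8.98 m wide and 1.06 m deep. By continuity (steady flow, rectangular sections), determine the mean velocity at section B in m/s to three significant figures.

Q = A₁V₁ = (10.40×0.81) × 1.02 = 8.592 m³/s
A₂ = 8.98 × 1.06 = 9.519 m²
V₂ = Q/A₂ = 8.592/9.519 = 0.9027 m/s

0.903 m/s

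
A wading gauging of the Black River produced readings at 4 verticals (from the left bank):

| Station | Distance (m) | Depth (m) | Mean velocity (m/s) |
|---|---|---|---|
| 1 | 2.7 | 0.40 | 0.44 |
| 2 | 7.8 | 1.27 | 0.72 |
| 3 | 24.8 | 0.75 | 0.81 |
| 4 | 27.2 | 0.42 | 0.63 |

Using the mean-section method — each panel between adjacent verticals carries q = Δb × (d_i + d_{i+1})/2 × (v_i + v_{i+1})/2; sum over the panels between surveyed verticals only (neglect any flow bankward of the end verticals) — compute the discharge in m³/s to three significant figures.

16.6 m³/s

Panel 1-2: Δb = 5.1 m, d̄ = (0.40+1.27)/2 = 0.835, v̄ = (0.44+0.72)/2 = 0.58 → q = 5.1×0.835×0.58 = 2.470 m³/s
Panel 2-3: Δb = 17 m, d̄ = (1.27+0.75)/2 = 1.01, v̄ = (0.72+0.81)/2 = 0.765 → q = 17×1.01×0.765 = 13.14 m³/s
Panel 3-4: Δb = 2.4 m, d̄ = (0.75+0.42)/2 = 0.585, v̄ = (0.81+0.63)/2 = 0.72 → q = 2.4×0.585×0.72 = 1.011 m³/s
Q = Σ q = 16.62 m³/s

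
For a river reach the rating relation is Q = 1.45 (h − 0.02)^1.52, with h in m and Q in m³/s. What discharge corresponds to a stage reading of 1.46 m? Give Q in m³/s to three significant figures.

2.52 m³/s

Q = 1.45 × (1.46 − 0.02)^1.52 = 1.45 × 1.44^1.52 = 2.524 m³/s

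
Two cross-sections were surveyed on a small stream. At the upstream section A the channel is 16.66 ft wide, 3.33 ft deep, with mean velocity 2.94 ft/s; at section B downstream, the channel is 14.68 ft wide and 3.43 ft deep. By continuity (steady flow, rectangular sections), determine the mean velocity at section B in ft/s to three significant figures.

Q = A₁V₁ = (16.66×3.33) × 2.94 = 163.1 ft³/s
A₂ = 14.68 × 3.43 = 50.35 ft²
V₂ = Q/A₂ = 163.1/50.35 = 3.239 ft/s

3.24 ft/s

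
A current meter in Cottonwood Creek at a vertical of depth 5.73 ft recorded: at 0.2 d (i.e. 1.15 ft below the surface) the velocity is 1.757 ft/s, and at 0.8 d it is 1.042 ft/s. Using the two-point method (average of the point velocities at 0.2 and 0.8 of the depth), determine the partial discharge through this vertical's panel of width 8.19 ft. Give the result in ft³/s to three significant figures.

v̄ = (1.757 + 1.042) / 2 = 1.400 ft/s
q = v̄ × d × w = 1.400 × 5.73 × 8.19 = 65.68 ft³/s

65.7 ft³/s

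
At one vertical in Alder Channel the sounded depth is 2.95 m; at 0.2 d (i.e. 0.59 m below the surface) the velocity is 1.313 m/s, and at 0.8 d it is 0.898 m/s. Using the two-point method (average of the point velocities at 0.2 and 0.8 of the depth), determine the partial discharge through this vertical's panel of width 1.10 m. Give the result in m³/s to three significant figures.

v̄ = (1.313 + 0.898) / 2 = 1.106 m/s
q = v̄ × d × w = 1.106 × 2.95 × 1.10 = 3.587 m³/s

3.59 m³/s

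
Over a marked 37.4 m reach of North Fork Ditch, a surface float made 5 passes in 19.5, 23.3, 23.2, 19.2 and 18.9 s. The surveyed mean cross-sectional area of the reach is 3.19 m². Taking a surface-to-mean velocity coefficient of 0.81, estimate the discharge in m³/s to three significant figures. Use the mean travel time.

t̄ = (19.5 + 23.3 + 23.2 + 19.2 + 18.9) / 5 = 20.82 s
v_surface = L / t̄ = 37.4 / 20.82 = 1.796 m/s
v_mean = 0.81 × 1.796 = 1.455 m/s
Q = A × v_mean = 3.19 × 1.455 = 4.642 m³/s

4.64 m³/s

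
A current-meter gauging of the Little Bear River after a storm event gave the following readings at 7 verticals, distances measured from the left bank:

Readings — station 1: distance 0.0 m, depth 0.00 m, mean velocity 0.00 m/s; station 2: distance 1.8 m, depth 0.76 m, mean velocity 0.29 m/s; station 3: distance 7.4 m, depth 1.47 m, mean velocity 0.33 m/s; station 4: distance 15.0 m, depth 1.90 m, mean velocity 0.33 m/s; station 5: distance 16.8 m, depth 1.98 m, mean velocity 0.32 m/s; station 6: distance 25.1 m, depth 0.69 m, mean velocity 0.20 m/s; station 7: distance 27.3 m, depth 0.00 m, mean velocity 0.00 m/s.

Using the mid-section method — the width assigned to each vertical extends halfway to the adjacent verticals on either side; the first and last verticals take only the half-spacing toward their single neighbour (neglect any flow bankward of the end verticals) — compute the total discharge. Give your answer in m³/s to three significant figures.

w_2 = (7.4 − 0.0)/2 = 3.7 m; q_2 = 0.29 × 0.76 × 3.7 = 0.8155 m³/s
w_3 = (15.0 − 1.8)/2 = 6.6 m; q_3 = 0.33 × 1.47 × 6.6 = 3.202 m³/s
w_4 = (16.8 − 7.4)/2 = 4.7 m; q_4 = 0.33 × 1.90 × 4.7 = 2.947 m³/s
w_5 = (25.1 − 15.0)/2 = 5.05 m; q_5 = 0.32 × 1.98 × 5.05 = 3.200 m³/s
w_6 = (27.3 − 16.8)/2 = 5.25 m; q_6 = 0.20 × 0.69 × 5.25 = 0.7245 m³/s
Stations 1, 7 contribute zero (depth or velocity is 0).
Q = Σ qᵢ = 10.89 m³/s

10.9 m³/s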